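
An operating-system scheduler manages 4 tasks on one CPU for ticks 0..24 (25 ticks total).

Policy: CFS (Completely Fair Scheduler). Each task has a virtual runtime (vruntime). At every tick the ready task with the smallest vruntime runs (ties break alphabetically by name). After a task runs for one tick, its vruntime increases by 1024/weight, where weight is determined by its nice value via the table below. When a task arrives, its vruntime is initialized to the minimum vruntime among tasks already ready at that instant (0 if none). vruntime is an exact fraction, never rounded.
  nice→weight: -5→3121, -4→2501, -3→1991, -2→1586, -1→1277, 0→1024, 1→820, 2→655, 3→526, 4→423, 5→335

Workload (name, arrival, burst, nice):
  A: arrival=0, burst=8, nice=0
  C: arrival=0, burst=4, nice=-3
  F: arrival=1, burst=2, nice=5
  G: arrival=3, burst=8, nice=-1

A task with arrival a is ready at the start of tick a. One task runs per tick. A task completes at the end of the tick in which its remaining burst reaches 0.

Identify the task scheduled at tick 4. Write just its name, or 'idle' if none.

t=0: vr[A=0 C=0] → run A
t=1: vr[A=1 C=0 F=0] → run C
t=2: vr[A=1 C=1024/1991 F=0] → run F
t=3: vr[A=1 C=1024/1991 F=1024/335 G=1024/1991] → run C
t=4: vr[A=1 C=2048/1991 F=1024/335 G=1024/1991] → run G
t=5: vr[A=1 C=2048/1991 F=1024/335 G=3346432/2542507] → run A
t=6: vr[A=2 C=2048/1991 F=1024/335 G=3346432/2542507] → run C
t=7: vr[A=2 C=3072/1991 F=1024/335 G=3346432/2542507] → run G
t=8: vr[A=2 C=3072/1991 F=1024/335 G=5385216/2542507] → run C
t=9: vr[A=2 F=1024/335 G=5385216/2542507] → run A
t=10: vr[A=3 F=1024/335 G=5385216/2542507] → run G
t=11: vr[A=3 F=1024/335 G=7424000/2542507] → run G
t=12: vr[A=3 F=1024/335 G=9462784/2542507] → run A
t=13: vr[A=4 F=1024/335 G=9462784/2542507] → run F
t=14: vr[A=4 G=9462784/2542507] → run G
t=15: vr[A=4 G=11501568/2542507] → run A
t=16: vr[A=5 G=11501568/2542507] → run G
t=17: vr[A=5 G=13540352/2542507] → run A
t=18: vr[A=6 G=13540352/2542507] → run G
t=19: vr[A=6 G=15579136/2542507] → run A
t=20: vr[A=7 G=15579136/2542507] → run G
t=21: vr[A=7] → run A
t=22: (idle)
t=23: (idle)
t=24: (idle)

running at tick 4 = G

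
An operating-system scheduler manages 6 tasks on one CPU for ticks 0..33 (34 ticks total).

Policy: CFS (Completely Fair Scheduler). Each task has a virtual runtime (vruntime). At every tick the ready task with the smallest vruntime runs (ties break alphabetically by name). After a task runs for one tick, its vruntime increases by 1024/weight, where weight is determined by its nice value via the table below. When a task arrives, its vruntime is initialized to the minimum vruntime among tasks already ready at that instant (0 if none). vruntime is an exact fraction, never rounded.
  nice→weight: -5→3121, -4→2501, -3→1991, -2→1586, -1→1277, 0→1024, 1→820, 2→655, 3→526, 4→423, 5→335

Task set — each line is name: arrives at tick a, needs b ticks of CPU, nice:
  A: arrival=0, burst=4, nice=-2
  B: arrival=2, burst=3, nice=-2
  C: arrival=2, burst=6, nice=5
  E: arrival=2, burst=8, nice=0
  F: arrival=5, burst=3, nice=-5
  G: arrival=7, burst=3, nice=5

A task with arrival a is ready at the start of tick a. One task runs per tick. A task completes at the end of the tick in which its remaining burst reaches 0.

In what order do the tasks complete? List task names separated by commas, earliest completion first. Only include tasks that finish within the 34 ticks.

completion order = A, F, B, G, E, C

t=0: vr[A=0] → run A
t=1: vr[A=512/793] → run A
t=2: vr[A=1024/793 B=1024/793 C=1024/793 E=1024/793] → run A
t=3: vr[A=1536/793 B=1024/793 C=1024/793 E=1024/793] → run B
t=4: vr[A=1536/793 B=1536/793 C=1024/793 E=1024/793] → run C
t=5: vr[A=1536/793 B=1536/793 C=1155072/265655 E=1024/793 F=1024/793] → run E
t=6: vr[A=1536/793 B=1536/793 C=1155072/265655 E=1817/793 F=1024/793] → run F
t=7: vr[A=1536/793 B=1536/793 C=1155072/265655 E=1817/793 F=4007936/2474953 G=4007936/2474953] → run F
t=8: vr[A=1536/793 B=1536/793 C=1155072/265655 E=1817/793 F=4819968/2474953 G=4007936/2474953] → run G
t=9: vr[A=1536/793 B=1536/793 C=1155072/265655 E=1817/793 F=4819968/2474953 G=3877010432/829109255] → run A
t=10: vr[B=1536/793 C=1155072/265655 E=1817/793 F=4819968/2474953 G=3877010432/829109255] → run B
t=11: vr[B=2048/793 C=1155072/265655 E=1817/793 F=4819968/2474953 G=3877010432/829109255] → run F
t=12: vr[B=2048/793 C=1155072/265655 E=1817/793 G=3877010432/829109255] → run E
t=13: vr[B=2048/793 C=1155072/265655 E=2610/793 G=3877010432/829109255] → run B
t=14: vr[C=1155072/265655 E=2610/793 G=3877010432/829109255] → run E
t=15: vr[C=1155072/265655 E=3403/793 G=3877010432/829109255] → run E
t=16: vr[C=1155072/265655 E=4196/793 G=3877010432/829109255] → run C
t=17: vr[C=1967104/265655 E=4196/793 G=3877010432/829109255] → run G
t=18: vr[C=1967104/265655 E=4196/793 G=6411362304/829109255] → run E
t=19: vr[C=1967104/265655 E=4989/793 G=6411362304/829109255] → run E
t=20: vr[C=1967104/265655 E=5782/793 G=6411362304/829109255] → run E
t=21: vr[C=1967104/265655 E=6575/793 G=6411362304/829109255] → run C
t=22: vr[C=2779136/265655 E=6575/793 G=6411362304/829109255] → run G
t=23: vr[C=2779136/265655 E=6575/793] → run E
t=24: vr[C=2779136/265655] → run C
t=25: vr[C=3591168/265655] → run C
t=26: vr[C=880640/53131] → run C
t=27: (idle)
t=28: (idle)
t=29: (idle)
t=30: (idle)
t=31: (idle)
t=32: (idle)
t=33: (idle)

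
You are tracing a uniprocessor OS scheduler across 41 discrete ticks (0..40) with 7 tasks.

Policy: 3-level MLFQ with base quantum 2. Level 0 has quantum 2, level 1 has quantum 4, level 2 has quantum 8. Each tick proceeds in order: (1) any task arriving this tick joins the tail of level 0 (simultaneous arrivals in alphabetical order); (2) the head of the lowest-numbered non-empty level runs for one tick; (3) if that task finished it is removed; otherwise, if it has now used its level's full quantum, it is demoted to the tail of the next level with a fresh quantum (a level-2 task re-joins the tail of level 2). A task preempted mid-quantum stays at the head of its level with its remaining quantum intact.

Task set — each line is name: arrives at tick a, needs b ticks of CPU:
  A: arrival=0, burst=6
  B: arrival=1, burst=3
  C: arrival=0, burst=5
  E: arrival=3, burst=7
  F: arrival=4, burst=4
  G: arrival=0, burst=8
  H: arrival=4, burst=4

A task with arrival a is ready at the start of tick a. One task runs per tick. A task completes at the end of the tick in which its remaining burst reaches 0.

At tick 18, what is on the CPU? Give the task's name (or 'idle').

t=0: L0/L1/L2 = ACG/-/- → run A
t=1: L0/L1/L2 = ACGB/-/- → run A
t=2: L0/L1/L2 = CGB/A/- → run C
t=3: L0/L1/L2 = CGBE/A/- → run C
t=4: L0/L1/L2 = GBEFH/AC/- → run G
t=5: L0/L1/L2 = GBEFH/AC/- → run G
t=6: L0/L1/L2 = BEFH/ACG/- → run B
t=7: L0/L1/L2 = BEFH/ACG/- → run B
t=8: L0/L1/L2 = EFH/ACGB/- → run E
t=9: L0/L1/L2 = EFH/ACGB/- → run E
t=10: L0/L1/L2 = FH/ACGBE/- → run F
t=11: L0/L1/L2 = FH/ACGBE/- → run F
t=12: L0/L1/L2 = H/ACGBEF/- → run H
t=13: L0/L1/L2 = H/ACGBEF/- → run H
t=14: L0/L1/L2 = -/ACGBEFH/- → run A
t=15: L0/L1/L2 = -/ACGBEFH/- → run A
t=16: L0/L1/L2 = -/ACGBEFH/- → run A
t=17: L0/L1/L2 = -/ACGBEFH/- → run A
t=18: L0/L1/L2 = -/CGBEFH/- → run C
t=19: L0/L1/L2 = -/CGBEFH/- → run C
t=20: L0/L1/L2 = -/CGBEFH/- → run C
t=21: L0/L1/L2 = -/GBEFH/- → run G
t=22: L0/L1/L2 = -/GBEFH/- → run G
t=23: L0/L1/L2 = -/GBEFH/- → run G
t=24: L0/L1/L2 = -/GBEFH/- → run G
t=25: L0/L1/L2 = -/BEFH/G → run B
t=26: L0/L1/L2 = -/EFH/G → run E
t=27: L0/L1/L2 = -/EFH/G → run E
t=28: L0/L1/L2 = -/EFH/G → run E
t=29: L0/L1/L2 = -/EFH/G → run E
t=30: L0/L1/L2 = -/FH/GE → run F
t=31: L0/L1/L2 = -/FH/GE → run F
t=32: L0/L1/L2 = -/H/GE → run H
t=33: L0/L1/L2 = -/H/GE → run H
t=34: L0/L1/L2 = -/-/GE → run G
t=35: L0/L1/L2 = -/-/GE → run G
t=36: L0/L1/L2 = -/-/E → run E
t=37: (idle)
t=38: (idle)
t=39: (idle)
t=40: (idle)

running at tick 18 = C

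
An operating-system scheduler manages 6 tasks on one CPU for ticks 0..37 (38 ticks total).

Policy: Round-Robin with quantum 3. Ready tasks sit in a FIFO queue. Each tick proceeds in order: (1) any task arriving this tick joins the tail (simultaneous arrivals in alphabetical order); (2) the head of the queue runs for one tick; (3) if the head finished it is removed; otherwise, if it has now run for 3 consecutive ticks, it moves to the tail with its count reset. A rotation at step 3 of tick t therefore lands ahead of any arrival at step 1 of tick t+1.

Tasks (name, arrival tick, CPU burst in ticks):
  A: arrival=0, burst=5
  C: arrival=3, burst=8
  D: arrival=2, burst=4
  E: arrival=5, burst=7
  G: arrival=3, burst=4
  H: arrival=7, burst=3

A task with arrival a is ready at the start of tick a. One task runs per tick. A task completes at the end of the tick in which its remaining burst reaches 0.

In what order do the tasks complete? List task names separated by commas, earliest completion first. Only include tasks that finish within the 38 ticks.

t=0: queue=[A] q_used=0 → run A
t=1: queue=[A] q_used=1 → run A
t=2: queue=[A,D] q_used=2 → run A
t=3: queue=[D,A,C,G] q_used=0 → run D
t=4: queue=[D,A,C,G] q_used=1 → run D
t=5: queue=[D,A,C,G,E] q_used=2 → run D
t=6: queue=[A,C,G,E,D] q_used=0 → run A
t=7: queue=[A,C,G,E,D,H] q_used=1 → run A
t=8: queue=[C,G,E,D,H] q_used=0 → run C
t=9: queue=[C,G,E,D,H] q_used=1 → run C
t=10: queue=[C,G,E,D,H] q_used=2 → run C
t=11: queue=[G,E,D,H,C] q_used=0 → run G
t=12: queue=[G,E,D,H,C] q_used=1 → run G
t=13: queue=[G,E,D,H,C] q_used=2 → run G
t=14: queue=[E,D,H,C,G] q_used=0 → run E
t=15: queue=[E,D,H,C,G] q_used=1 → run E
t=16: queue=[E,D,H,C,G] q_used=2 → run E
t=17: queue=[D,H,C,G,E] q_used=0 → run D
t=18: queue=[H,C,G,E] q_used=0 → run H
t=19: queue=[H,C,G,E] q_used=1 → run H
t=20: queue=[H,C,G,E] q_used=2 → run H
t=21: queue=[C,G,E] q_used=0 → run C
t=22: queue=[C,G,E] q_used=1 → run C
t=23: queue=[C,G,E] q_used=2 → run C
t=24: queue=[G,E,C] q_used=0 → run G
t=25: queue=[E,C] q_used=0 → run E
t=26: queue=[E,C] q_used=1 → run E
t=27: queue=[E,C] q_used=2 → run E
t=28: queue=[C,E] q_used=0 → run C
t=29: queue=[C,E] q_used=1 → run C
t=30: queue=[E] q_used=0 → run E
t=31: (idle)
t=32: (idle)
t=33: (idle)
t=34: (idle)
t=35: (idle)
t=36: (idle)
t=37: (idle)

completion order = A, D, H, G, C, E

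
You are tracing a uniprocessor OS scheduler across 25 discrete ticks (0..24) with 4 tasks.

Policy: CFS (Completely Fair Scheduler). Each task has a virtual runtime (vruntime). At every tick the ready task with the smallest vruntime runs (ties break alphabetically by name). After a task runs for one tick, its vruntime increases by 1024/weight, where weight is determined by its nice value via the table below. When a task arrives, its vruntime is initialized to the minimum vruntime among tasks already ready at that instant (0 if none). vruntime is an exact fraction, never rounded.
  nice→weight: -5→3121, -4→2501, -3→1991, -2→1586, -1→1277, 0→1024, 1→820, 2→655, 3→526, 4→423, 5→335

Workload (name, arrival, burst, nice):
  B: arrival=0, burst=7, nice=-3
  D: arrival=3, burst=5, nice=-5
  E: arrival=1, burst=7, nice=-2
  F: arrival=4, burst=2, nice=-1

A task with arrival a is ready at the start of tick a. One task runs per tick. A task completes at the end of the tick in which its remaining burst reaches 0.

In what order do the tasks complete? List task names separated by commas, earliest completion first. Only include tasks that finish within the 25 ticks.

t=0: vr[B=0] → run B
t=1: vr[B=1024/1991 E=1024/1991] → run B
t=2: vr[B=2048/1991 E=1024/1991] → run E
t=3: vr[B=2048/1991 D=2048/1991 E=1831424/1578863] → run B
t=4: vr[B=3072/1991 D=2048/1991 E=1831424/1578863 F=2048/1991] → run D
t=5: vr[B=3072/1991 D=8430592/6213911 E=1831424/1578863 F=2048/1991] → run F
t=6: vr[B=3072/1991 D=8430592/6213911 E=1831424/1578863 F=4654080/2542507] → run E
t=7: vr[B=3072/1991 D=8430592/6213911 E=2850816/1578863 F=4654080/2542507] → run D
t=8: vr[B=3072/1991 D=10469376/6213911 E=2850816/1578863 F=4654080/2542507] → run B
t=9: vr[B=4096/1991 D=10469376/6213911 E=2850816/1578863 F=4654080/2542507] → run D
t=10: vr[B=4096/1991 D=12508160/6213911 E=2850816/1578863 F=4654080/2542507] → run E
t=11: vr[B=4096/1991 D=12508160/6213911 E=3870208/1578863 F=4654080/2542507] → run F
t=12: vr[B=4096/1991 D=12508160/6213911 E=3870208/1578863] → run D
t=13: vr[B=4096/1991 D=14546944/6213911 E=3870208/1578863] → run B
t=14: vr[B=5120/1991 D=14546944/6213911 E=3870208/1578863] → run D
t=15: vr[B=5120/1991 E=3870208/1578863] → run E
t=16: vr[B=5120/1991 E=4889600/1578863] → run B
t=17: vr[B=6144/1991 E=4889600/1578863] → run B
t=18: vr[E=4889600/1578863] → run E
t=19: vr[E=5908992/1578863] → run E
t=20: vr[E=6928384/1578863] → run E
t=21: (idle)
t=22: (idle)
t=23: (idle)
t=24: (idle)

completion order = F, D, B, E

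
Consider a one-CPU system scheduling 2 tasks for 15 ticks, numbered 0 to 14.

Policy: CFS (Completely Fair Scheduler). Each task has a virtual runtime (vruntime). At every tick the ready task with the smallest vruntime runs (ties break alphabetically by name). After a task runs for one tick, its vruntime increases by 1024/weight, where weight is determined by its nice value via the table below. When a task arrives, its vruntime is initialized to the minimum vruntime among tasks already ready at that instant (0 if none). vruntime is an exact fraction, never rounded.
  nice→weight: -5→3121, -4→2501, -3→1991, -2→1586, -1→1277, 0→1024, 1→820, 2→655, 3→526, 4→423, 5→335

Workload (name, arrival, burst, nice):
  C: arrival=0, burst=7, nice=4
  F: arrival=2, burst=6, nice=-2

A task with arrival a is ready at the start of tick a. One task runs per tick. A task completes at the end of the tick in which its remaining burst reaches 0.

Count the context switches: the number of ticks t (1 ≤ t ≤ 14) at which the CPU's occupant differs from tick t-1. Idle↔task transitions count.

t=0: vr[C=0] → run C
t=1: vr[C=1024/423] → run C
t=2: vr[C=2048/423 F=2048/423] → run C
t=3: vr[C=1024/141 F=2048/423] → run F
t=4: vr[C=1024/141 F=1840640/335439] → run F
t=5: vr[C=1024/141 F=2057216/335439] → run F
t=6: vr[C=1024/141 F=2273792/335439] → run F
t=7: vr[C=1024/141 F=2490368/335439] → run C
t=8: vr[C=4096/423 F=2490368/335439] → run F
t=9: vr[C=4096/423 F=2706944/335439] → run F
t=10: vr[C=4096/423] → run C
t=11: vr[C=5120/423] → run C
t=12: vr[C=2048/141] → run C
t=13: (idle)
t=14: (idle)

context switches = 5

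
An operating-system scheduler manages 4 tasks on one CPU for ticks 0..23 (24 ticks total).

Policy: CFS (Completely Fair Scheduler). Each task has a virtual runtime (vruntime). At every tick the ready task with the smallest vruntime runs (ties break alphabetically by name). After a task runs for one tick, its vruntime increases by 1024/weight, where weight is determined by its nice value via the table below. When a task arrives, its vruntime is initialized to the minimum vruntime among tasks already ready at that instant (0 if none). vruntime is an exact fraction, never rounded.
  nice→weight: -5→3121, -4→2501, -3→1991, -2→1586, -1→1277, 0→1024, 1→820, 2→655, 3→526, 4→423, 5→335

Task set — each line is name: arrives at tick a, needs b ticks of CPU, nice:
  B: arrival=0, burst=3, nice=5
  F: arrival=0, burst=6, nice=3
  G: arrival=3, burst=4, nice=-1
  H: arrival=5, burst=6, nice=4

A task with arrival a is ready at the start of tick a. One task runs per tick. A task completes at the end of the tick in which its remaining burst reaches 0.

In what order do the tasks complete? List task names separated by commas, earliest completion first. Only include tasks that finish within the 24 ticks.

completion order = G, B, F, H

t=0: vr[B=0 F=0] → run B
t=1: vr[B=1024/335 F=0] → run F
t=2: vr[B=1024/335 F=512/263] → run F
t=3: vr[B=1024/335 F=1024/263 G=1024/335] → run B
t=4: vr[B=2048/335 F=1024/263 G=1024/335] → run G
t=5: vr[B=2048/335 F=1024/263 G=1650688/427795 H=1650688/427795] → run G
t=6: vr[B=2048/335 F=1024/263 G=1993728/427795 H=1650688/427795] → run H
t=7: vr[B=2048/335 F=1024/263 G=1993728/427795 H=1136303104/180957285] → run F
t=8: vr[B=2048/335 F=1536/263 G=1993728/427795 H=1136303104/180957285] → run G
t=9: vr[B=2048/335 F=1536/263 G=2336768/427795 H=1136303104/180957285] → run G
t=10: vr[B=2048/335 F=1536/263 H=1136303104/180957285] → run F
t=11: vr[B=2048/335 F=2048/263 H=1136303104/180957285] → run B
t=12: vr[F=2048/263 H=1136303104/180957285] → run H
t=13: vr[F=2048/263 H=1574365184/180957285] → run F
t=14: vr[F=2560/263 H=1574365184/180957285] → run H
t=15: vr[F=2560/263 H=670809088/60319095] → run F
t=16: vr[H=670809088/60319095] → run H
t=17: vr[H=2450489344/180957285] → run H
t=18: vr[H=2888551424/180957285] → run H
t=19: (idle)
t=20: (idle)
t=21: (idle)
t=22: (idle)
t=23: (idle)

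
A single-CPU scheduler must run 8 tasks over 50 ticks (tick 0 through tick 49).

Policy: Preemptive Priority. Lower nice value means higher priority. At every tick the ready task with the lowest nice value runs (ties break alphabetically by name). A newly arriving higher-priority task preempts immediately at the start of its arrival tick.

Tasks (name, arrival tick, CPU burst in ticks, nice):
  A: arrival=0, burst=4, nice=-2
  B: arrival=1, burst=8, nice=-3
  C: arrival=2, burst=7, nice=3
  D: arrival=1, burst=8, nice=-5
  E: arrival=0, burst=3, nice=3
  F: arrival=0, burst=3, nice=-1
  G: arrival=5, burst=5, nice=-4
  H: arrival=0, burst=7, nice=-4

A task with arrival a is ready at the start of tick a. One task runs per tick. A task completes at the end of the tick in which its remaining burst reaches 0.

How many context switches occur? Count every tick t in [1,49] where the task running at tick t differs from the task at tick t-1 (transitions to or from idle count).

t=0: ready={A,E,F,H} → run H
t=1: ready={A,B,D,E,F,H} → run D
t=2: ready={A,B,C,D,E,F,H} → run D
t=3: ready={A,B,C,D,E,F,H} → run D
t=4: ready={A,B,C,D,E,F,H} → run D
t=5: ready={A,B,C,D,E,F,G,H} → run D
t=6: ready={A,B,C,D,E,F,G,H} → run D
t=7: ready={A,B,C,D,E,F,G,H} → run D
t=8: ready={A,B,C,D,E,F,G,H} → run D
t=9: ready={A,B,C,E,F,G,H} → run G
t=10: ready={A,B,C,E,F,G,H} → run G
t=11: ready={A,B,C,E,F,G,H} → run G
t=12: ready={A,B,C,E,F,G,H} → run G
t=13: ready={A,B,C,E,F,G,H} → run G
t=14: ready={A,B,C,E,F,H} → run H
t=15: ready={A,B,C,E,F,H} → run H
t=16: ready={A,B,C,E,F,H} → run H
t=17: ready={A,B,C,E,F,H} → run H
t=18: ready={A,B,C,E,F,H} → run H
t=19: ready={A,B,C,E,F,H} → run H
t=20: ready={A,B,C,E,F} → run B
t=21: ready={A,B,C,E,F} → run B
t=22: ready={A,B,C,E,F} → run B
t=23: ready={A,B,C,E,F} → run B
t=24: ready={A,B,C,E,F} → run B
t=25: ready={A,B,C,E,F} → run B
t=26: ready={A,B,C,E,F} → run B
t=27: ready={A,B,C,E,F} → run B
t=28: ready={A,C,E,F} → run A
t=29: ready={A,C,E,F} → run A
t=30: ready={A,C,E,F} → run A
t=31: ready={A,C,E,F} → run A
t=32: ready={C,E,F} → run F
t=33: ready={C,E,F} → run F
t=34: ready={C,E,F} → run F
t=35: ready={C,E} → run C
t=36: ready={C,E} → run C
t=37: ready={C,E} → run C
t=38: ready={C,E} → run C
t=39: ready={C,E} → run C
t=40: ready={C,E} → run C
t=41: ready={C,E} → run C
t=42: ready={E} → run E
t=43: ready={E} → run E
t=44: ready={E} → run E
t=45: (idle)
t=46: (idle)
t=47: (idle)
t=48: (idle)
t=49: (idle)

context switches = 9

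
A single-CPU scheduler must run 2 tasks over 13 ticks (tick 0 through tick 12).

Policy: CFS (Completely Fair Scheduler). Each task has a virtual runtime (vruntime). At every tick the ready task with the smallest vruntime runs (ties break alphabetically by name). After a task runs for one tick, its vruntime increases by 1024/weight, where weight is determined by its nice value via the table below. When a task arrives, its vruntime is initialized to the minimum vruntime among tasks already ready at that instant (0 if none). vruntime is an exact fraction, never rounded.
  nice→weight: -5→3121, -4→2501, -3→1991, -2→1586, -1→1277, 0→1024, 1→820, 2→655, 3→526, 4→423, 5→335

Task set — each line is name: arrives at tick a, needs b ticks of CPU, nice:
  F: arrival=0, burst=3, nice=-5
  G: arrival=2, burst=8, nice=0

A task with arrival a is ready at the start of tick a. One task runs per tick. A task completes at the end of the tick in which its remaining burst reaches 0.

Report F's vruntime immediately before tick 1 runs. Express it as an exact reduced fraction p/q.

t=0: vr[F=0] → run F
t=1: vr[F=1024/3121] → run F
t=2: vr[F=2048/3121 G=2048/3121] → run F
t=3: vr[G=2048/3121] → run G
t=4: vr[G=5169/3121] → run G
t=5: vr[G=8290/3121] → run G
t=6: vr[G=11411/3121] → run G
t=7: vr[G=14532/3121] → run G
t=8: vr[G=17653/3121] → run G
t=9: vr[G=20774/3121] → run G
t=10: vr[G=23895/3121] → run G
t=11: (idle)
t=12: (idle)

vruntime(F, start of tick 1) = 1024/3121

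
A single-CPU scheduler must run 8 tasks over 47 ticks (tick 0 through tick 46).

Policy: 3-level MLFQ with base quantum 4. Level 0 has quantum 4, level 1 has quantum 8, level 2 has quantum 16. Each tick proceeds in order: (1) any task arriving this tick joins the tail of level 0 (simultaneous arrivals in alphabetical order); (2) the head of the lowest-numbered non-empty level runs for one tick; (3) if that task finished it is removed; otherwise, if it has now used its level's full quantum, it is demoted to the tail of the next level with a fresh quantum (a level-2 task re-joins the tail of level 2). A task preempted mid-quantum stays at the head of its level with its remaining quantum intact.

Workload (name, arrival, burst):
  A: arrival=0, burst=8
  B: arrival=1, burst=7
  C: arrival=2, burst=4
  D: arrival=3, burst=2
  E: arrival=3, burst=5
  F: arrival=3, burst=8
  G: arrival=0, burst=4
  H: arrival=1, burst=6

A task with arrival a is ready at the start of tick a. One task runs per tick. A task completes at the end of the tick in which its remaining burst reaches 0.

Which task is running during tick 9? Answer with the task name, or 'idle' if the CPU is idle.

t=0: L0/L1/L2 = AG/-/- → run A
t=1: L0/L1/L2 = AGBH/-/- → run A
t=2: L0/L1/L2 = AGBHC/-/- → run A
t=3: L0/L1/L2 = AGBHCDEF/-/- → run A
t=4: L0/L1/L2 = GBHCDEF/A/- → run G
t=5: L0/L1/L2 = GBHCDEF/A/- → run G
t=6: L0/L1/L2 = GBHCDEF/A/- → run G
t=7: L0/L1/L2 = GBHCDEF/A/- → run G
t=8: L0/L1/L2 = BHCDEF/A/- → run B
t=9: L0/L1/L2 = BHCDEF/A/- → run B
t=10: L0/L1/L2 = BHCDEF/A/- → run B
t=11: L0/L1/L2 = BHCDEF/A/- → run B
t=12: L0/L1/L2 = HCDEF/AB/- → run H
t=13: L0/L1/L2 = HCDEF/AB/- → run H
t=14: L0/L1/L2 = HCDEF/AB/- → run H
t=15: L0/L1/L2 = HCDEF/AB/- → run H
t=16: L0/L1/L2 = CDEF/ABH/- → run C
t=17: L0/L1/L2 = CDEF/ABH/- → run C
t=18: L0/L1/L2 = CDEF/ABH/- → run C
t=19: L0/L1/L2 = CDEF/ABH/- → run C
t=20: L0/L1/L2 = DEF/ABH/- → run D
t=21: L0/L1/L2 = DEF/ABH/- → run D
t=22: L0/L1/L2 = EF/ABH/- → run E
t=23: L0/L1/L2 = EF/ABH/- → run E
t=24: L0/L1/L2 = EF/ABH/- → run E
t=25: L0/L1/L2 = EF/ABH/- → run E
t=26: L0/L1/L2 = F/ABHE/- → run F
t=27: L0/L1/L2 = F/ABHE/- → run F
t=28: L0/L1/L2 = F/ABHE/- → run F
t=29: L0/L1/L2 = F/ABHE/- → run F
t=30: L0/L1/L2 = -/ABHEF/- → run A
t=31: L0/L1/L2 = -/ABHEF/- → run A
t=32: L0/L1/L2 = -/ABHEF/- → run A
t=33: L0/L1/L2 = -/ABHEF/- → run A
t=34: L0/L1/L2 = -/BHEF/- → run B
t=35: L0/L1/L2 = -/BHEF/- → run B
t=36: L0/L1/L2 = -/BHEF/- → run B
t=37: L0/L1/L2 = -/HEF/- → run H
t=38: L0/L1/L2 = -/HEF/- → run H
t=39: L0/L1/L2 = -/EF/- → run E
t=40: L0/L1/L2 = -/F/- → run F
t=41: L0/L1/L2 = -/F/- → run F
t=42: L0/L1/L2 = -/F/- → run F
t=43: L0/L1/L2 = -/F/- → run F
t=44: (idle)
t=45: (idle)
t=46: (idle)

running at tick 9 = B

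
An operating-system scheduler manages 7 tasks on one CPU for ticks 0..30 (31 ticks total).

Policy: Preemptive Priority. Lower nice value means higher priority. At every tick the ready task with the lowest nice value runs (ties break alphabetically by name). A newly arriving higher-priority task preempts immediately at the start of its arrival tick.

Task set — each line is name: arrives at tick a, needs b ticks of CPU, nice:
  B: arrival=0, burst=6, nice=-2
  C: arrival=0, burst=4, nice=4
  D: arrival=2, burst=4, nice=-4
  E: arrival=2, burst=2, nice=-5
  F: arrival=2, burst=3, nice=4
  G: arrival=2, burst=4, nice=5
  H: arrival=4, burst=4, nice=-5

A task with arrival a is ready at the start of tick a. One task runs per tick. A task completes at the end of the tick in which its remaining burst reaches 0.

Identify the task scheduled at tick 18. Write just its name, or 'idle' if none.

t=0: ready={B,C} → run B
t=1: ready={B,C} → run B
t=2: ready={B,C,D,E,F,G} → run E
t=3: ready={B,C,D,E,F,G} → run E
t=4: ready={B,C,D,F,G,H} → run H
t=5: ready={B,C,D,F,G,H} → run H
t=6: ready={B,C,D,F,G,H} → run H
t=7: ready={B,C,D,F,G,H} → run H
t=8: ready={B,C,D,F,G} → run D
t=9: ready={B,C,D,F,G} → run D
t=10: ready={B,C,D,F,G} → run D
t=11: ready={B,C,D,F,G} → run D
t=12: ready={B,C,F,G} → run B
t=13: ready={B,C,F,G} → run B
t=14: ready={B,C,F,G} → run B
t=15: ready={B,C,F,G} → run B
t=16: ready={C,F,G} → run C
t=17: ready={C,F,G} → run C
t=18: ready={C,F,G} → run C
t=19: ready={C,F,G} → run C
t=20: ready={F,G} → run F
t=21: ready={F,G} → run F
t=22: ready={F,G} → run F
t=23: ready={G} → run G
t=24: ready={G} → run G
t=25: ready={G} → run G
t=26: ready={G} → run G
t=27: (idle)
t=28: (idle)
t=29: (idle)
t=30: (idle)

running at tick 18 = C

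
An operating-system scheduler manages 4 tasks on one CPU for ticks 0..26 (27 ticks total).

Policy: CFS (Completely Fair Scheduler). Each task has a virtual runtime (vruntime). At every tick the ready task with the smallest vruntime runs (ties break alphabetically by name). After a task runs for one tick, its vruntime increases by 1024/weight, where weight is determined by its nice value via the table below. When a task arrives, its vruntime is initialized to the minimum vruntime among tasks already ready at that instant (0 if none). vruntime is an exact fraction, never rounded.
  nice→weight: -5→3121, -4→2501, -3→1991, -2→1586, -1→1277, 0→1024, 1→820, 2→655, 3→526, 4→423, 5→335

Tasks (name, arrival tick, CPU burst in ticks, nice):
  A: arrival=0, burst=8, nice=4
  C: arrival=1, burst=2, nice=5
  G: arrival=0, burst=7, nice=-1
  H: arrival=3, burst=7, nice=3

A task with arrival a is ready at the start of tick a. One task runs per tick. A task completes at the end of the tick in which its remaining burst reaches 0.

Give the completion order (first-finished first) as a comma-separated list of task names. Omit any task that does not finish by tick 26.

completion order = C, G, H, A

t=0: vr[A=0 G=0] → run A
t=1: vr[A=1024/423 C=0 G=0] → run C
t=2: vr[A=1024/423 C=1024/335 G=0] → run G
t=3: vr[A=1024/423 C=1024/335 G=1024/1277 H=1024/1277] → run G
t=4: vr[A=1024/423 C=1024/335 G=2048/1277 H=1024/1277] → run H
t=5: vr[A=1024/423 C=1024/335 G=2048/1277 H=923136/335851] → run G
t=6: vr[A=1024/423 C=1024/335 G=3072/1277 H=923136/335851] → run G
t=7: vr[A=1024/423 C=1024/335 G=4096/1277 H=923136/335851] → run A
t=8: vr[A=2048/423 C=1024/335 G=4096/1277 H=923136/335851] → run H
t=9: vr[A=2048/423 C=1024/335 G=4096/1277 H=1576960/335851] → run C
t=10: vr[A=2048/423 G=4096/1277 H=1576960/335851] → run G
t=11: vr[A=2048/423 G=5120/1277 H=1576960/335851] → run G
t=12: vr[A=2048/423 G=6144/1277 H=1576960/335851] → run H
t=13: vr[A=2048/423 G=6144/1277 H=2230784/335851] → run G
t=14: vr[A=2048/423 H=2230784/335851] → run A
t=15: vr[A=1024/141 H=2230784/335851] → run H
t=16: vr[A=1024/141 H=2884608/335851] → run A
t=17: vr[A=4096/423 H=2884608/335851] → run H
t=18: vr[A=4096/423 H=3538432/335851] → run A
t=19: vr[A=5120/423 H=3538432/335851] → run H
t=20: vr[A=5120/423 H=4192256/335851] → run A
t=21: vr[A=2048/141 H=4192256/335851] → run H
t=22: vr[A=2048/141] → run A
t=23: vr[A=7168/423] → run A
t=24: (idle)
t=25: (idle)
t=26: (idle)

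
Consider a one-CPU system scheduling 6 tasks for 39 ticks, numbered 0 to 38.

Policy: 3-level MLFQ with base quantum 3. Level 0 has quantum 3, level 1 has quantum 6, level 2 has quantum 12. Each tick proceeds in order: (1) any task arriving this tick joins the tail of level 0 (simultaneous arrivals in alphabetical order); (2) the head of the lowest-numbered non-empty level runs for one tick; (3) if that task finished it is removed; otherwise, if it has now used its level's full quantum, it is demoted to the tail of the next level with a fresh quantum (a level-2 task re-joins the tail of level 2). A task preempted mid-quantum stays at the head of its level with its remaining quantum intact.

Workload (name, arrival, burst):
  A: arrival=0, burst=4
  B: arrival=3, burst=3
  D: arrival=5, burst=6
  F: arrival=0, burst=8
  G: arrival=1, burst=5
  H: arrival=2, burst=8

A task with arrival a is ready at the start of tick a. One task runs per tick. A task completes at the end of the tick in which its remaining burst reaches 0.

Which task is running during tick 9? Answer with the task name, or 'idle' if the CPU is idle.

running at tick 9 = H

t=0: L0/L1/L2 = AF/-/- → run A
t=1: L0/L1/L2 = AFG/-/- → run A
t=2: L0/L1/L2 = AFGH/-/- → run A
t=3: L0/L1/L2 = FGHB/A/- → run F
t=4: L0/L1/L2 = FGHB/A/- → run F
t=5: L0/L1/L2 = FGHBD/A/- → run F
t=6: L0/L1/L2 = GHBD/AF/- → run G
t=7: L0/L1/L2 = GHBD/AF/- → run G
t=8: L0/L1/L2 = GHBD/AF/- → run G
t=9: L0/L1/L2 = HBD/AFG/- → run H
t=10: L0/L1/L2 = HBD/AFG/- → run H
t=11: L0/L1/L2 = HBD/AFG/- → run H
t=12: L0/L1/L2 = BD/AFGH/- → run B
t=13: L0/L1/L2 = BD/AFGH/- → run B
t=14: L0/L1/L2 = BD/AFGH/- → run B
t=15: L0/L1/L2 = D/AFGH/- → run D
t=16: L0/L1/L2 = D/AFGH/- → run D
t=17: L0/L1/L2 = D/AFGH/- → run D
t=18: L0/L1/L2 = -/AFGHD/- → run A
t=19: L0/L1/L2 = -/FGHD/- → run F
t=20: L0/L1/L2 = -/FGHD/- → run F
t=21: L0/L1/L2 = -/FGHD/- → run F
t=22: L0/L1/L2 = -/FGHD/- → run F
t=23: L0/L1/L2 = -/FGHD/- → run F
t=24: L0/L1/L2 = -/GHD/- → run G
t=25: L0/L1/L2 = -/GHD/- → run G
t=26: L0/L1/L2 = -/HD/- → run H
t=27: L0/L1/L2 = -/HD/- → run H
t=28: L0/L1/L2 = -/HD/- → run H
t=29: L0/L1/L2 = -/HD/- → run H
t=30: L0/L1/L2 = -/HD/- → run H
t=31: L0/L1/L2 = -/D/- → run D
t=32: L0/L1/L2 = -/D/- → run D
t=33: L0/L1/L2 = -/D/- → run D
t=34: (idle)
t=35: (idle)
t=36: (idle)
t=37: (idle)
t=38: (idle)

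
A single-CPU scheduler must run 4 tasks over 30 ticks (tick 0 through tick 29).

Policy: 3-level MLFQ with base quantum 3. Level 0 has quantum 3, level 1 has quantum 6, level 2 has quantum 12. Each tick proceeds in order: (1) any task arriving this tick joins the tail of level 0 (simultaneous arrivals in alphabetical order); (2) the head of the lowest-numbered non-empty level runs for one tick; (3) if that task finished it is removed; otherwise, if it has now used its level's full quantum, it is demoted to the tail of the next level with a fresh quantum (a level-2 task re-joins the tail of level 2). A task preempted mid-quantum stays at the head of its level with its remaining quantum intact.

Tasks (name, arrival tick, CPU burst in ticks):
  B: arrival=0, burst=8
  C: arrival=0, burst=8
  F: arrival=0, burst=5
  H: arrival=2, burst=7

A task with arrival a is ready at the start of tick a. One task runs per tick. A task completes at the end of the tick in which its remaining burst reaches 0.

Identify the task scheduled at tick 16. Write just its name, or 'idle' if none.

running at tick 16 = B

t=0: L0/L1/L2 = BCF/-/- → run B
t=1: L0/L1/L2 = BCF/-/- → run B
t=2: L0/L1/L2 = BCFH/-/- → run B
t=3: L0/L1/L2 = CFH/B/- → run C
t=4: L0/L1/L2 = CFH/B/- → run C
t=5: L0/L1/L2 = CFH/B/- → run C
t=6: L0/L1/L2 = FH/BC/- → run F
t=7: L0/L1/L2 = FH/BC/- → run F
t=8: L0/L1/L2 = FH/BC/- → run F
t=9: L0/L1/L2 = H/BCF/- → run H
t=10: L0/L1/L2 = H/BCF/- → run H
t=11: L0/L1/L2 = H/BCF/- → run H
t=12: L0/L1/L2 = -/BCFH/- → run B
t=13: L0/L1/L2 = -/BCFH/- → run B
t=14: L0/L1/L2 = -/BCFH/- → run B
t=15: L0/L1/L2 = -/BCFH/- → run B
t=16: L0/L1/L2 = -/BCFH/- → run B
t=17: L0/L1/L2 = -/CFH/- → run C
t=18: L0/L1/L2 = -/CFH/- → run C
t=19: L0/L1/L2 = -/CFH/- → run C
t=20: L0/L1/L2 = -/CFH/- → run C
t=21: L0/L1/L2 = -/CFH/- → run C
t=22: L0/L1/L2 = -/FH/- → run F
t=23: L0/L1/L2 = -/FH/- → run F
t=24: L0/L1/L2 = -/H/- → run H
t=25: L0/L1/L2 = -/H/- → run H
t=26: L0/L1/L2 = -/H/- → run H
t=27: L0/L1/L2 = -/H/- → run H
t=28: (idle)
t=29: (idle)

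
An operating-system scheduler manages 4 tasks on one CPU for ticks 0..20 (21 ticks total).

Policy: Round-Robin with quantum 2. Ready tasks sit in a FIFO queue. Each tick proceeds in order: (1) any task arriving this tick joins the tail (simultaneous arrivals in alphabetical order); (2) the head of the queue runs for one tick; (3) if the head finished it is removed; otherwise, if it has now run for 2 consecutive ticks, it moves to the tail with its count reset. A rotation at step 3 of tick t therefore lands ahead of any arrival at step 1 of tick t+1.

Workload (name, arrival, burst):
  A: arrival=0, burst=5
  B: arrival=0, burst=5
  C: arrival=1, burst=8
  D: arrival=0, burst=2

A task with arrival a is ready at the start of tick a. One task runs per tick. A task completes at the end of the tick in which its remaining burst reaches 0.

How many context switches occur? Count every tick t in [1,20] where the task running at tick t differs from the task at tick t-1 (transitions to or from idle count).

t=0: queue=[A,B,D] q_used=0 → run A
t=1: queue=[A,B,D,C] q_used=1 → run A
t=2: queue=[B,D,C,A] q_used=0 → run B
t=3: queue=[B,D,C,A] q_used=1 → run B
t=4: queue=[D,C,A,B] q_used=0 → run D
t=5: queue=[D,C,A,B] q_used=1 → run D
t=6: queue=[C,A,B] q_used=0 → run C
t=7: queue=[C,A,B] q_used=1 → run C
t=8: queue=[A,B,C] q_used=0 → run A
t=9: queue=[A,B,C] q_used=1 → run A
t=10: queue=[B,C,A] q_used=0 → run B
t=11: queue=[B,C,A] q_used=1 → run B
t=12: queue=[C,A,B] q_used=0 → run C
t=13: queue=[C,A,B] q_used=1 → run C
t=14: queue=[A,B,C] q_used=0 → run A
t=15: queue=[B,C] q_used=0 → run B
t=16: queue=[C] q_used=0 → run C
t=17: queue=[C] q_used=1 → run C
t=18: queue=[C] q_used=0 → run C
t=19: queue=[C] q_used=1 → run C
t=20: (idle)

context switches = 10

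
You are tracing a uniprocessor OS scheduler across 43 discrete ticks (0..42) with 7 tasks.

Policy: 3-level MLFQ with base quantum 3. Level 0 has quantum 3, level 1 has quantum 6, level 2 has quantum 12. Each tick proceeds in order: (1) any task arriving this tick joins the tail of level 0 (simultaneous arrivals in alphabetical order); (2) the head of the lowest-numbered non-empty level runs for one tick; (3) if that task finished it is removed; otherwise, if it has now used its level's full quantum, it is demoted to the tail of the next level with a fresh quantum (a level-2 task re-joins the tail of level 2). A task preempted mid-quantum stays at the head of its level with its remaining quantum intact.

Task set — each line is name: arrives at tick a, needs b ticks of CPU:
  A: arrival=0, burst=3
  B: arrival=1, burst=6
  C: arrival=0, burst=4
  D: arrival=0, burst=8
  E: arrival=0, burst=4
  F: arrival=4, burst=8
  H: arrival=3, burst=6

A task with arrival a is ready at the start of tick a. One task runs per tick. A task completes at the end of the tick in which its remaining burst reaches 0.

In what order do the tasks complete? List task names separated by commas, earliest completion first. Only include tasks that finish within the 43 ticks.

completion order = A, C, D, E, B, H, F

t=0: L0/L1/L2 = ACDE/-/- → run A
t=1: L0/L1/L2 = ACDEB/-/- → run A
t=2: L0/L1/L2 = ACDEB/-/- → run A
t=3: L0/L1/L2 = CDEBH/-/- → run C
t=4: L0/L1/L2 = CDEBHF/-/- → run C
t=5: L0/L1/L2 = CDEBHF/-/- → run C
t=6: L0/L1/L2 = DEBHF/C/- → run D
t=7: L0/L1/L2 = DEBHF/C/- → run D
t=8: L0/L1/L2 = DEBHF/C/- → run D
t=9: L0/L1/L2 = EBHF/CD/- → run E
t=10: L0/L1/L2 = EBHF/CD/- → run E
t=11: L0/L1/L2 = EBHF/CD/- → run E
t=12: L0/L1/L2 = BHF/CDE/- → run B
t=13: L0/L1/L2 = BHF/CDE/- → run B
t=14: L0/L1/L2 = BHF/CDE/- → run B
t=15: L0/L1/L2 = HF/CDEB/- → run H
t=16: L0/L1/L2 = HF/CDEB/- → run H
t=17: L0/L1/L2 = HF/CDEB/- → run H
t=18: L0/L1/L2 = F/CDEBH/- → run F
t=19: L0/L1/L2 = F/CDEBH/- → run F
t=20: L0/L1/L2 = F/CDEBH/- → run F
t=21: L0/L1/L2 = -/CDEBHF/- → run C
t=22: L0/L1/L2 = -/DEBHF/- → run D
t=23: L0/L1/L2 = -/DEBHF/- → run D
t=24: L0/L1/L2 = -/DEBHF/- → run D
t=25: L0/L1/L2 = -/DEBHF/- → run D
t=26: L0/L1/L2 = -/DEBHF/- → run D
t=27: L0/L1/L2 = -/EBHF/- → run E
t=28: L0/L1/L2 = -/BHF/- → run B
t=29: L0/L1/L2 = -/BHF/- → run B
t=30: L0/L1/L2 = -/BHF/- → run B
t=31: L0/L1/L2 = -/HF/- → run H
t=32: L0/L1/L2 = -/HF/- → run H
t=33: L0/L1/L2 = -/HF/- → run H
t=34: L0/L1/L2 = -/F/- → run F
t=35: L0/L1/L2 = -/F/- → run F
t=36: L0/L1/L2 = -/F/- → run F
t=37: L0/L1/L2 = -/F/- → run F
t=38: L0/L1/L2 = -/F/- → run F
t=39: (idle)
t=40: (idle)
t=41: (idle)
t=42: (idle)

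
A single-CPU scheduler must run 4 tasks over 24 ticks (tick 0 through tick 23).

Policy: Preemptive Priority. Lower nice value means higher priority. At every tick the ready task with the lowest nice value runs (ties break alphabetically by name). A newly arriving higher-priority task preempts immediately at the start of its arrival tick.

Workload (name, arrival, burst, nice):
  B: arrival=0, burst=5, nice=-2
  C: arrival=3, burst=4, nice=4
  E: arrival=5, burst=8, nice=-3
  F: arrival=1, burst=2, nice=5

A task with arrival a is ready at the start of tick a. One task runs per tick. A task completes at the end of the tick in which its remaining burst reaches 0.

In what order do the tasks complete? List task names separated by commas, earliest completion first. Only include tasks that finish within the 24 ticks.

t=0: ready={B} → run B
t=1: ready={B,F} → run B
t=2: ready={B,F} → run B
t=3: ready={B,C,F} → run B
t=4: ready={B,C,F} → run B
t=5: ready={C,E,F} → run E
t=6: ready={C,E,F} → run E
t=7: ready={C,E,F} → run E
t=8: ready={C,E,F} → run E
t=9: ready={C,E,F} → run E
t=10: ready={C,E,F} → run E
t=11: ready={C,E,F} → run E
t=12: ready={C,E,F} → run E
t=13: ready={C,F} → run C
t=14: ready={C,F} → run C
t=15: ready={C,F} → run C
t=16: ready={C,F} → run C
t=17: ready={F} → run F
t=18: ready={F} → run F
t=19: (idle)
t=20: (idle)
t=21: (idle)
t=22: (idle)
t=23: (idle)

completion order = B, E, C, F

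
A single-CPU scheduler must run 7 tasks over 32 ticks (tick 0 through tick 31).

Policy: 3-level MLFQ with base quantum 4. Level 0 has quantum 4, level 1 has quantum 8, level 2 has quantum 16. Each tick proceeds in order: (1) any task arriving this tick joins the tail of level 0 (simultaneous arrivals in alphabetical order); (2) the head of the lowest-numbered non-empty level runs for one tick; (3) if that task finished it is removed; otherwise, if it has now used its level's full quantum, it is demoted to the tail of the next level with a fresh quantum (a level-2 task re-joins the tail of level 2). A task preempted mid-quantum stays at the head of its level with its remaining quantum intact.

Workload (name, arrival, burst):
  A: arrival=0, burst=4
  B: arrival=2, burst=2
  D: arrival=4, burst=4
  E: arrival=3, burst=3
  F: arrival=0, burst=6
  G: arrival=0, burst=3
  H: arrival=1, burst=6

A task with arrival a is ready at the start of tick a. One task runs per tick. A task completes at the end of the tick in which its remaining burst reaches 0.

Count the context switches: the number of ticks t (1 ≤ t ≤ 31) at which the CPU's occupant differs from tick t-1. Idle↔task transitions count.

context switches = 9

t=0: L0/L1/L2 = AFG/-/- → run A
t=1: L0/L1/L2 = AFGH/-/- → run A
t=2: L0/L1/L2 = AFGHB/-/- → run A
t=3: L0/L1/L2 = AFGHBE/-/- → run A
t=4: L0/L1/L2 = FGHBED/-/- → run F
t=5: L0/L1/L2 = FGHBED/-/- → run F
t=6: L0/L1/L2 = FGHBED/-/- → run F
t=7: L0/L1/L2 = FGHBED/-/- → run F
t=8: L0/L1/L2 = GHBED/F/- → run G
t=9: L0/L1/L2 = GHBED/F/- → run G
t=10: L0/L1/L2 = GHBED/F/- → run G
t=11: L0/L1/L2 = HBED/F/- → run H
t=12: L0/L1/L2 = HBED/F/- → run H
t=13: L0/L1/L2 = HBED/F/- → run H
t=14: L0/L1/L2 = HBED/F/- → run H
t=15: L0/L1/L2 = BED/FH/- → run B
t=16: L0/L1/L2 = BED/FH/- → run B
t=17: L0/L1/L2 = ED/FH/- → run E
t=18: L0/L1/L2 = ED/FH/- → run E
t=19: L0/L1/L2 = ED/FH/- → run E
t=20: L0/L1/L2 = D/FH/- → run D
t=21: L0/L1/L2 = D/FH/- → run D
t=22: L0/L1/L2 = D/FH/- → run D
t=23: L0/L1/L2 = D/FH/- → run D
t=24: L0/L1/L2 = -/FH/- → run F
t=25: L0/L1/L2 = -/FH/- → run F
t=26: L0/L1/L2 = -/H/- → run H
t=27: L0/L1/L2 = -/H/- → run H
t=28: (idle)
t=29: (idle)
t=30: (idle)
t=31: (idle)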